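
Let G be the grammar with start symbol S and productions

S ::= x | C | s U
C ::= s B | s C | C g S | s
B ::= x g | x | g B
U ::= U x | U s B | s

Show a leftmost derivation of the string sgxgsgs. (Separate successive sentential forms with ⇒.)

S ⇒ C ⇒ CgS ⇒ sBgS ⇒ sgBgS ⇒ sgxgS ⇒ sgxgC ⇒ sgxgCgS ⇒ sgxgsgS ⇒ sgxgsgC ⇒ sgxgsgs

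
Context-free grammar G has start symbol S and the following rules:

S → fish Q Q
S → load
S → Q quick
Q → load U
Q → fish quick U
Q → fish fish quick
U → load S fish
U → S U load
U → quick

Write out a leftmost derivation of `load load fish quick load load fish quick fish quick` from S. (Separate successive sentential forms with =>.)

S => Q quick => load U quick => load load S fish quick => load load Q quick fish quick => load load fish quick U quick fish quick => load load fish quick load S fish quick fish quick => load load fish quick load load fish quick fish quick

S => Q quick   [S → Q quick]
Q quick => load U quick   [Q → load U]
load U quick => load load S fish quick   [U → load S fish]
load load S fish quick => load load Q quick fish quick   [S → Q quick]
load load Q quick fish quick => load load fish quick U quick fish quick   [Q → fish quick U]
load load fish quick U quick fish quick => load load fish quick load S fish quick fish quick   [U → load S fish]
load load fish quick load S fish quick fish quick => load load fish quick load load fish quick fish quick   [S → load]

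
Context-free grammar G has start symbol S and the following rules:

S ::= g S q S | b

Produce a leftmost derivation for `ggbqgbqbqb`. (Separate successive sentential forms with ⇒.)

S ⇒ gSqS ⇒ ggSqSqS ⇒ ggbqSqS ⇒ ggbqgSqSqS ⇒ ggbqgbqSqS ⇒ ggbqgbqbqS ⇒ ggbqgbqbqb

S ⇒ gSqS   [S ::= g S q S]
gSqS ⇒ ggSqSqS   [S ::= g S q S]
ggSqSqS ⇒ ggbqSqS   [S ::= b]
ggbqSqS ⇒ ggbqgSqSqS   [S ::= g S q S]
ggbqgSqSqS ⇒ ggbqgbqSqS   [S ::= b]
ggbqgbqSqS ⇒ ggbqgbqbqS   [S ::= b]
ggbqgbqbqS ⇒ ggbqgbqbqb   [S ::= b]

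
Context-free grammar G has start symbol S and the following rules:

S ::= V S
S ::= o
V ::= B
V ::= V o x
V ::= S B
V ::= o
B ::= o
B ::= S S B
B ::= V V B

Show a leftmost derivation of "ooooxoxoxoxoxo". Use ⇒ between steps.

S ⇒ VS ⇒ VoxS ⇒ VoxoxS ⇒ VoxoxoxS ⇒ VoxoxoxoxS ⇒ VoxoxoxoxoxS ⇒ SBoxoxoxoxoxS ⇒ VSBoxoxoxoxoxS ⇒ oSBoxoxoxoxoxS ⇒ ooBoxoxoxoxoxS ⇒ ooooxoxoxoxoxS ⇒ ooooxoxoxoxoxo

S ⇒ VS   [S ::= V S]
VS ⇒ VoxS   [V ::= V o x]
VoxS ⇒ VoxoxS   [V ::= V o x]
VoxoxS ⇒ VoxoxoxS   [V ::= V o x]
VoxoxoxS ⇒ VoxoxoxoxS   [V ::= V o x]
VoxoxoxoxS ⇒ VoxoxoxoxoxS   [V ::= V o x]
VoxoxoxoxoxS ⇒ SBoxoxoxoxoxS   [V ::= S B]
SBoxoxoxoxoxS ⇒ VSBoxoxoxoxoxS   [S ::= V S]
VSBoxoxoxoxoxS ⇒ oSBoxoxoxoxoxS   [V ::= o]
oSBoxoxoxoxoxS ⇒ ooBoxoxoxoxoxS   [S ::= o]
ooBoxoxoxoxoxS ⇒ ooooxoxoxoxoxS   [B ::= o]
ooooxoxoxoxoxS ⇒ ooooxoxoxoxoxo   [S ::= o]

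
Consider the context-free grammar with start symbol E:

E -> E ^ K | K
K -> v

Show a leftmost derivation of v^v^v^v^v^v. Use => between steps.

E => E^K   [E -> E ^ K]
E^K => E^K^K   [E -> E ^ K]
E^K^K => E^K^K^K   [E -> E ^ K]
E^K^K^K => E^K^K^K^K   [E -> E ^ K]
E^K^K^K^K => E^K^K^K^K^K   [E -> E ^ K]
E^K^K^K^K^K => K^K^K^K^K^K   [E -> K]
K^K^K^K^K^K => v^K^K^K^K^K   [K -> v]
v^K^K^K^K^K => v^v^K^K^K^K   [K -> v]
v^v^K^K^K^K => v^v^v^K^K^K   [K -> v]
v^v^v^K^K^K => v^v^v^v^K^K   [K -> v]
v^v^v^v^K^K => v^v^v^v^v^K   [K -> v]
v^v^v^v^v^K => v^v^v^v^v^v   [K -> v]

E=>E^K=>E^K^K=>E^K^K^K=>E^K^K^K^K=>E^K^K^K^K^K=>K^K^K^K^K^K=>v^K^K^K^K^K=>v^v^K^K^K^K=>v^v^v^K^K^K=>v^v^v^v^K^K=>v^v^v^v^v^K=>v^v^v^v^v^v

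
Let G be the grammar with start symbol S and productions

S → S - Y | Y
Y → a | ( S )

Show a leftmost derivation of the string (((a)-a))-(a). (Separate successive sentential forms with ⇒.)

S ⇒ S-Y ⇒ Y-Y ⇒ (S)-Y ⇒ (Y)-Y ⇒ ((S))-Y ⇒ ((S-Y))-Y ⇒ ((Y-Y))-Y ⇒ (((S)-Y))-Y ⇒ (((Y)-Y))-Y ⇒ (((a)-Y))-Y ⇒ (((a)-a))-Y ⇒ (((a)-a))-(S) ⇒ (((a)-a))-(Y) ⇒ (((a)-a))-(a)

S ⇒ S-Y   [S → S - Y]
S-Y ⇒ Y-Y   [S → Y]
Y-Y ⇒ (S)-Y   [Y → ( S )]
(S)-Y ⇒ (Y)-Y   [S → Y]
(Y)-Y ⇒ ((S))-Y   [Y → ( S )]
((S))-Y ⇒ ((S-Y))-Y   [S → S - Y]
((S-Y))-Y ⇒ ((Y-Y))-Y   [S → Y]
((Y-Y))-Y ⇒ (((S)-Y))-Y   [Y → ( S )]
(((S)-Y))-Y ⇒ (((Y)-Y))-Y   [S → Y]
(((Y)-Y))-Y ⇒ (((a)-Y))-Y   [Y → a]
(((a)-Y))-Y ⇒ (((a)-a))-Y   [Y → a]
(((a)-a))-Y ⇒ (((a)-a))-(S)   [Y → ( S )]
(((a)-a))-(S) ⇒ (((a)-a))-(Y)   [S → Y]
(((a)-a))-(Y) ⇒ (((a)-a))-(a)   [Y → a]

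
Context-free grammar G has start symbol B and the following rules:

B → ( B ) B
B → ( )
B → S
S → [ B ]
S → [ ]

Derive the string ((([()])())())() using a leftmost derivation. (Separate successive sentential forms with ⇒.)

B ⇒ (B)B   [B → ( B ) B]
(B)B ⇒ ((B)B)B   [B → ( B ) B]
((B)B)B ⇒ (((B)B)B)B   [B → ( B ) B]
(((B)B)B)B ⇒ (((S)B)B)B   [B → S]
(((S)B)B)B ⇒ ((([B])B)B)B   [S → [ B ]]
((([B])B)B)B ⇒ ((([()])B)B)B   [B → ( )]
((([()])B)B)B ⇒ ((([()])())B)B   [B → ( )]
((([()])())B)B ⇒ ((([()])())())B   [B → ( )]
((([()])())())B ⇒ ((([()])())())()   [B → ( )]

B⇒(B)B⇒((B)B)B⇒(((B)B)B)B⇒(((S)B)B)B⇒((([B])B)B)B⇒((([()])B)B)B⇒((([()])())B)B⇒((([()])())())B⇒((([()])())())()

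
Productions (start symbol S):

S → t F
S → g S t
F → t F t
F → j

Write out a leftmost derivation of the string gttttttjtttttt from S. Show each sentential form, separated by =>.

S => gSt => gtFt => gttFtt => gtttFttt => gttttFtttt => gtttttFttttt => gttttttFtttttt => gttttttjtttttt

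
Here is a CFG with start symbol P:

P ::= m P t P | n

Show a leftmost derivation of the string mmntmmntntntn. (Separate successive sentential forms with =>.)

P => mPtP   [P ::= m P t P]
mPtP => mmPtPtP   [P ::= m P t P]
mmPtPtP => mmntPtP   [P ::= n]
mmntPtP => mmntmPtPtP   [P ::= m P t P]
mmntmPtPtP => mmntmmPtPtPtP   [P ::= m P t P]
mmntmmPtPtPtP => mmntmmntPtPtP   [P ::= n]
mmntmmntPtPtP => mmntmmntntPtP   [P ::= n]
mmntmmntntPtP => mmntmmntntntP   [P ::= n]
mmntmmntntntP => mmntmmntntntn   [P ::= n]

P => mPtP => mmPtPtP => mmntPtP => mmntmPtPtP => mmntmmPtPtPtP => mmntmmntPtPtP => mmntmmntntPtP => mmntmmntntntP => mmntmmntntntn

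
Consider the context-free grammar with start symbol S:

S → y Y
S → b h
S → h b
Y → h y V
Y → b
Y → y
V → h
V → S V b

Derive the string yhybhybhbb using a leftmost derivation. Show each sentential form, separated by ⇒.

S ⇒ yY   [S → y Y]
yY ⇒ yhyV   [Y → h y V]
yhyV ⇒ yhySVb   [V → S V b]
yhySVb ⇒ yhybhVb   [S → b h]
yhybhVb ⇒ yhybhSVbb   [V → S V b]
yhybhSVbb ⇒ yhybhyYVbb   [S → y Y]
yhybhyYVbb ⇒ yhybhybVbb   [Y → b]
yhybhybVbb ⇒ yhybhybhbb   [V → h]

S ⇒ yY ⇒ yhyV ⇒ yhySVb ⇒ yhybhVb ⇒ yhybhSVbb ⇒ yhybhyYVbb ⇒ yhybhybVbb ⇒ yhybhybhbb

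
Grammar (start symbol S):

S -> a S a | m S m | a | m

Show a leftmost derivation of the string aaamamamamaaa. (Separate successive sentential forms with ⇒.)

S ⇒ aSa ⇒ aaSaa ⇒ aaaSaaa ⇒ aaamSmaaa ⇒ aaamaSamaaa ⇒ aaamamSmamaaa ⇒ aaamamamamaaa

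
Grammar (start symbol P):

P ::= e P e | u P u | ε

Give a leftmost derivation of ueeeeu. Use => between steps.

P => uPu   [P ::= u P u]
uPu => uePeu   [P ::= e P e]
uePeu => ueePeeu   [P ::= e P e]
ueePeeu => ueeeeu   [P ::= ε]

P=>uPu=>uePeu=>ueePeeu=>ueeeeu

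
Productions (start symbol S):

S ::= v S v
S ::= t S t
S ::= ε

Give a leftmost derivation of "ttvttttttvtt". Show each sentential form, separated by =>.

S => tSt => ttStt => ttvSvtt => ttvtStvtt => ttvttSttvtt => ttvtttStttvtt => ttvttttttvtt

S => tSt   [S ::= t S t]
tSt => ttStt   [S ::= t S t]
ttStt => ttvSvtt   [S ::= v S v]
ttvSvtt => ttvtStvtt   [S ::= t S t]
ttvtStvtt => ttvttSttvtt   [S ::= t S t]
ttvttSttvtt => ttvtttStttvtt   [S ::= t S t]
ttvtttStttvtt => ttvttttttvtt   [S ::= ε]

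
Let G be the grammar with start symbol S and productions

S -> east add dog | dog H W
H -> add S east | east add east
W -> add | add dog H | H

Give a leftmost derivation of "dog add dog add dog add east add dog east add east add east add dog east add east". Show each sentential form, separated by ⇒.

S ⇒ dog H W ⇒ dog add S east W ⇒ dog add dog H W east W ⇒ dog add dog add S east W east W ⇒ dog add dog add dog H W east W east W ⇒ dog add dog add dog add S east W east W east W ⇒ dog add dog add dog add east add dog east W east W east W ⇒ dog add dog add dog add east add dog east add east W east W ⇒ dog add dog add dog add east add dog east add east add east W ⇒ dog add dog add dog add east add dog east add east add east add dog H ⇒ dog add dog add dog add east add dog east add east add east add dog east add east

S ⇒ dog H W   [S -> dog H W]
dog H W ⇒ dog add S east W   [H -> add S east]
dog add S east W ⇒ dog add dog H W east W   [S -> dog H W]
dog add dog H W east W ⇒ dog add dog add S east W east W   [H -> add S east]
dog add dog add S east W east W ⇒ dog add dog add dog H W east W east W   [S -> dog H W]
dog add dog add dog H W east W east W ⇒ dog add dog add dog add S east W east W east W   [H -> add S east]
dog add dog add dog add S east W east W east W ⇒ dog add dog add dog add east add dog east W east W east W   [S -> east add dog]
dog add dog add dog add east add dog east W east W east W ⇒ dog add dog add dog add east add dog east add east W east W   [W -> add]
dog add dog add dog add east add dog east add east W east W ⇒ dog add dog add dog add east add dog east add east add east W   [W -> add]
dog add dog add dog add east add dog east add east add east W ⇒ dog add dog add dog add east add dog east add east add east add dog H   [W -> add dog H]
dog add dog add dog add east add dog east add east add east add dog H ⇒ dog add dog add dog add east add dog east add east add east add dog east add east   [H -> east add east]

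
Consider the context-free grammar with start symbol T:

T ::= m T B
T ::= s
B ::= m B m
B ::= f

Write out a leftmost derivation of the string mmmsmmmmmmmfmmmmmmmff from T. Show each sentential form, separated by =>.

T => mTB   [T ::= m T B]
mTB => mmTBB   [T ::= m T B]
mmTBB => mmmTBBB   [T ::= m T B]
mmmTBBB => mmmsBBB   [T ::= s]
mmmsBBB => mmmsmBmBB   [B ::= m B m]
mmmsmBmBB => mmmsmmBmmBB   [B ::= m B m]
mmmsmmBmmBB => mmmsmmmBmmmBB   [B ::= m B m]
mmmsmmmBmmmBB => mmmsmmmmBmmmmBB   [B ::= m B m]
mmmsmmmmBmmmmBB => mmmsmmmmmBmmmmmBB   [B ::= m B m]
mmmsmmmmmBmmmmmBB => mmmsmmmmmmBmmmmmmBB   [B ::= m B m]
mmmsmmmmmmBmmmmmmBB => mmmsmmmmmmmBmmmmmmmBB   [B ::= m B m]
mmmsmmmmmmmBmmmmmmmBB => mmmsmmmmmmmfmmmmmmmBB   [B ::= f]
mmmsmmmmmmmfmmmmmmmBB => mmmsmmmmmmmfmmmmmmmfB   [B ::= f]
mmmsmmmmmmmfmmmmmmmfB => mmmsmmmmmmmfmmmmmmmff   [B ::= f]

T => mTB => mmTBB => mmmTBBB => mmmsBBB => mmmsmBmBB => mmmsmmBmmBB => mmmsmmmBmmmBB => mmmsmmmmBmmmmBB => mmmsmmmmmBmmmmmBB => mmmsmmmmmmBmmmmmmBB => mmmsmmmmmmmBmmmmmmmBB => mmmsmmmmmmmfmmmmmmmBB => mmmsmmmmmmmfmmmmmmmfB => mmmsmmmmmmmfmmmmmmmff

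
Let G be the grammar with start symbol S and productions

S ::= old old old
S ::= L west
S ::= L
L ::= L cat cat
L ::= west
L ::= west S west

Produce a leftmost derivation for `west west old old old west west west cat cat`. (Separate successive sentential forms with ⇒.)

S ⇒ L ⇒ L cat cat ⇒ west S west cat cat ⇒ west L west west cat cat ⇒ west west S west west west cat cat ⇒ west west old old old west west west cat cat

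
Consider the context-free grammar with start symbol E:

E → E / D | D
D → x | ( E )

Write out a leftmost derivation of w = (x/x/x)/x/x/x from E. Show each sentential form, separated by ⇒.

E⇒E/D⇒E/D/D⇒E/D/D/D⇒D/D/D/D⇒(E)/D/D/D⇒(E/D)/D/D/D⇒(E/D/D)/D/D/D⇒(D/D/D)/D/D/D⇒(x/D/D)/D/D/D⇒(x/x/D)/D/D/D⇒(x/x/x)/D/D/D⇒(x/x/x)/x/D/D⇒(x/x/x)/x/x/D⇒(x/x/x)/x/x/x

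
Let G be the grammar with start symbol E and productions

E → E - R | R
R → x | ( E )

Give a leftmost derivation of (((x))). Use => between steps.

E=>R=>(E)=>(R)=>((E))=>((R))=>(((E)))=>(((R)))=>(((x)))

E => R   [E → R]
R => (E)   [R → ( E )]
(E) => (R)   [E → R]
(R) => ((E))   [R → ( E )]
((E)) => ((R))   [E → R]
((R)) => (((E)))   [R → ( E )]
(((E))) => (((R)))   [E → R]
(((R))) => (((x)))   [R → x]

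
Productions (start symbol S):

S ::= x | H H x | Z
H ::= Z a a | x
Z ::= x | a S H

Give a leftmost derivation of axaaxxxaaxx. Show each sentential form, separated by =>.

S => HHx   [S ::= H H x]
HHx => ZaaHx   [H ::= Z a a]
ZaaHx => aSHaaHx   [Z ::= a S H]
aSHaaHx => aHHxHaaHx   [S ::= H H x]
aHHxHaaHx => aZaaHxHaaHx   [H ::= Z a a]
aZaaHxHaaHx => axaaHxHaaHx   [Z ::= x]
axaaHxHaaHx => axaaxxHaaHx   [H ::= x]
axaaxxHaaHx => axaaxxxaaHx   [H ::= x]
axaaxxxaaHx => axaaxxxaaxx   [H ::= x]

S => HHx => ZaaHx => aSHaaHx => aHHxHaaHx => aZaaHxHaaHx => axaaHxHaaHx => axaaxxHaaHx => axaaxxxaaHx => axaaxxxaaxx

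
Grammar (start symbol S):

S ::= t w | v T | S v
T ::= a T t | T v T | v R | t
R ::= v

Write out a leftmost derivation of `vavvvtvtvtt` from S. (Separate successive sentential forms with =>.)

S => vT => vaTt => vaTvTt => vaTvTvTt => vaTvTvTvTt => vavRvTvTvTt => vavvvTvTvTt => vavvvtvTvTt => vavvvtvtvTt => vavvvtvtvtt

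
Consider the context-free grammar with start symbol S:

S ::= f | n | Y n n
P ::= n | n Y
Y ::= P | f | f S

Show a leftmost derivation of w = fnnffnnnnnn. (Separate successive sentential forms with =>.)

S => Ynn => fSnn => fYnnnn => fPnnnn => fnYnnnn => fnPnnnn => fnnYnnnn => fnnfSnnnn => fnnfYnnnnnn => fnnffnnnnnn

S => Ynn   [S ::= Y n n]
Ynn => fSnn   [Y ::= f S]
fSnn => fYnnnn   [S ::= Y n n]
fYnnnn => fPnnnn   [Y ::= P]
fPnnnn => fnYnnnn   [P ::= n Y]
fnYnnnn => fnPnnnn   [Y ::= P]
fnPnnnn => fnnYnnnn   [P ::= n Y]
fnnYnnnn => fnnfSnnnn   [Y ::= f S]
fnnfSnnnn => fnnfYnnnnnn   [S ::= Y n n]
fnnfYnnnnnn => fnnffnnnnnn   [Y ::= f]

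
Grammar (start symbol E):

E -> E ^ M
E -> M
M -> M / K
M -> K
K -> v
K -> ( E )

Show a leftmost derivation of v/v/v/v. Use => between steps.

E => M   [E -> M]
M => M/K   [M -> M / K]
M/K => M/K/K   [M -> M / K]
M/K/K => M/K/K/K   [M -> M / K]
M/K/K/K => K/K/K/K   [M -> K]
K/K/K/K => v/K/K/K   [K -> v]
v/K/K/K => v/v/K/K   [K -> v]
v/v/K/K => v/v/v/K   [K -> v]
v/v/v/K => v/v/v/v   [K -> v]

E => M => M/K => M/K/K => M/K/K/K => K/K/K/K => v/K/K/K => v/v/K/K => v/v/v/K => v/v/v/v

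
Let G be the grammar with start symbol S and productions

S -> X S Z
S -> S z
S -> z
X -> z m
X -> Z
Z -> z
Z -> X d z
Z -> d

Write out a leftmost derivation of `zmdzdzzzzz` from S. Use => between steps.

S => XSZ => ZSZ => XdzSZ => ZdzSZ => XdzdzSZ => zmdzdzSZ => zmdzdzSzZ => zmdzdzSzzZ => zmdzdzzzzZ => zmdzdzzzzz

S => XSZ   [S -> X S Z]
XSZ => ZSZ   [X -> Z]
ZSZ => XdzSZ   [Z -> X d z]
XdzSZ => ZdzSZ   [X -> Z]
ZdzSZ => XdzdzSZ   [Z -> X d z]
XdzdzSZ => zmdzdzSZ   [X -> z m]
zmdzdzSZ => zmdzdzSzZ   [S -> S z]
zmdzdzSzZ => zmdzdzSzzZ   [S -> S z]
zmdzdzSzzZ => zmdzdzzzzZ   [S -> z]
zmdzdzzzzZ => zmdzdzzzzz   [Z -> z]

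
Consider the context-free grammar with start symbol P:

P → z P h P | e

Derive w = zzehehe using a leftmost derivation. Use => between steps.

P => zPhP => zzPhPhP => zzehPhP => zzehehP => zzehehe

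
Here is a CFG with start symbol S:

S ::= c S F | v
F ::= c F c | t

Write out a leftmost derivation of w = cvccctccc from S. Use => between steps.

S => cSF => cvF => cvcFc => cvccFcc => cvcccFccc => cvccctccc

S => cSF   [S ::= c S F]
cSF => cvF   [S ::= v]
cvF => cvcFc   [F ::= c F c]
cvcFc => cvccFcc   [F ::= c F c]
cvccFcc => cvcccFccc   [F ::= c F c]
cvcccFccc => cvccctccc   [F ::= t]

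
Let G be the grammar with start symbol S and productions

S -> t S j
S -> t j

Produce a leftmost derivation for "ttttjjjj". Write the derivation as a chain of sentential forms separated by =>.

S=>tSj=>ttSjj=>tttSjjj=>ttttjjjj

S => tSj   [S -> t S j]
tSj => ttSjj   [S -> t S j]
ttSjj => tttSjjj   [S -> t S j]
tttSjjj => ttttjjjj   [S -> t j]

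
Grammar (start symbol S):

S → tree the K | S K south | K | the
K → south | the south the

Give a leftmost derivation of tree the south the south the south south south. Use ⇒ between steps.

S ⇒ S K south ⇒ S K south K south ⇒ tree the K K south K south ⇒ tree the south K south K south ⇒ tree the south the south the south K south ⇒ tree the south the south the south south south

S ⇒ S K south   [S → S K south]
S K south ⇒ S K south K south   [S → S K south]
S K south K south ⇒ tree the K K south K south   [S → tree the K]
tree the K K south K south ⇒ tree the south K south K south   [K → south]
tree the south K south K south ⇒ tree the south the south the south K south   [K → the south the]
tree the south the south the south K south ⇒ tree the south the south the south south south   [K → south]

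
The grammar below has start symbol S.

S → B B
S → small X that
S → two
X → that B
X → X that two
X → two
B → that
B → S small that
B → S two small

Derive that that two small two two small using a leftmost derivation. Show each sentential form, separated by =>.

S => B B => S two small B => B B two small B => that B two small B => that that two small B => that that two small S two small => that that two small two two small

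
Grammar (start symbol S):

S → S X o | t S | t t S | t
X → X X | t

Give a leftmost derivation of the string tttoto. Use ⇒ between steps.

S ⇒ SXo   [S → S X o]
SXo ⇒ tSXo   [S → t S]
tSXo ⇒ tSXoXo   [S → S X o]
tSXoXo ⇒ ttXoXo   [S → t]
ttXoXo ⇒ tttoXo   [X → t]
tttoXo ⇒ tttoto   [X → t]

S⇒SXo⇒tSXo⇒tSXoXo⇒ttXoXo⇒tttoXo⇒tttoto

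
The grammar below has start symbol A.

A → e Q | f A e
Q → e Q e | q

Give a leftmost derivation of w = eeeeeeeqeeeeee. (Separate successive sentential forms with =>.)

A => eQ   [A → e Q]
eQ => eeQe   [Q → e Q e]
eeQe => eeeQee   [Q → e Q e]
eeeQee => eeeeQeee   [Q → e Q e]
eeeeQeee => eeeeeQeeee   [Q → e Q e]
eeeeeQeeee => eeeeeeQeeeee   [Q → e Q e]
eeeeeeQeeeee => eeeeeeeQeeeeee   [Q → e Q e]
eeeeeeeQeeeeee => eeeeeeeqeeeeee   [Q → q]

A => eQ => eeQe => eeeQee => eeeeQeee => eeeeeQeeee => eeeeeeQeeeee => eeeeeeeQeeeeee => eeeeeeeqeeeeee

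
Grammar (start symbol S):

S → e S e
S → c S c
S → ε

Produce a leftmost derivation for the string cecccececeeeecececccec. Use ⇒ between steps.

S ⇒ cSc   [S → c S c]
cSc ⇒ ceSec   [S → e S e]
ceSec ⇒ cecScec   [S → c S c]
cecScec ⇒ ceccSccec   [S → c S c]
ceccSccec ⇒ cecccScccec   [S → c S c]
cecccScccec ⇒ ceccceSecccec   [S → e S e]
ceccceSecccec ⇒ cecccecScecccec   [S → c S c]
cecccecScecccec ⇒ ceccceceSececccec   [S → e S e]
ceccceceSececccec ⇒ cecccececScececccec   [S → c S c]
cecccececScececccec ⇒ cecccececeSecececccec   [S → e S e]
cecccececeSecececccec ⇒ cecccececeeSeecececccec   [S → e S e]
cecccececeeSeecececccec ⇒ cecccececeeeecececccec   [S → ε]

S⇒cSc⇒ceSec⇒cecScec⇒ceccSccec⇒cecccScccec⇒ceccceSecccec⇒cecccecScecccec⇒ceccceceSececccec⇒cecccececScececccec⇒cecccececeSecececccec⇒cecccececeeSeecececccec⇒cecccececeeeecececccec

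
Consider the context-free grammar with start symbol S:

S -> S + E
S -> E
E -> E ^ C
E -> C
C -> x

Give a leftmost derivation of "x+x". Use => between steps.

S=>S+E=>E+E=>C+E=>x+E=>x+C=>x+x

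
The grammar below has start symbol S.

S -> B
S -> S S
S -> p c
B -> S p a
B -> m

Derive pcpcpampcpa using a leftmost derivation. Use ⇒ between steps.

S ⇒ B ⇒ Spa ⇒ SSpa ⇒ SSSpa ⇒ BSSpa ⇒ SpaSSpa ⇒ SSpaSSpa ⇒ pcSpaSSpa ⇒ pcpcpaSSpa ⇒ pcpcpaBSpa ⇒ pcpcpamSpa ⇒ pcpcpampcpa

S ⇒ B   [S -> B]
B ⇒ Spa   [B -> S p a]
Spa ⇒ SSpa   [S -> S S]
SSpa ⇒ SSSpa   [S -> S S]
SSSpa ⇒ BSSpa   [S -> B]
BSSpa ⇒ SpaSSpa   [B -> S p a]
SpaSSpa ⇒ SSpaSSpa   [S -> S S]
SSpaSSpa ⇒ pcSpaSSpa   [S -> p c]
pcSpaSSpa ⇒ pcpcpaSSpa   [S -> p c]
pcpcpaSSpa ⇒ pcpcpaBSpa   [S -> B]
pcpcpaBSpa ⇒ pcpcpamSpa   [B -> m]
pcpcpamSpa ⇒ pcpcpampcpa   [S -> p c]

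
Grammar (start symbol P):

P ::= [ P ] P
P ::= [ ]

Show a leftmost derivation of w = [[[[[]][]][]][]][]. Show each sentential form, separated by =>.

P => [P]P   [P ::= [ P ] P]
[P]P => [[P]P]P   [P ::= [ P ] P]
[[P]P]P => [[[P]P]P]P   [P ::= [ P ] P]
[[[P]P]P]P => [[[[P]P]P]P]P   [P ::= [ P ] P]
[[[[P]P]P]P]P => [[[[[]]P]P]P]P   [P ::= [ ]]
[[[[[]]P]P]P]P => [[[[[]][]]P]P]P   [P ::= [ ]]
[[[[[]][]]P]P]P => [[[[[]][]][]]P]P   [P ::= [ ]]
[[[[[]][]][]]P]P => [[[[[]][]][]][]]P   [P ::= [ ]]
[[[[[]][]][]][]]P => [[[[[]][]][]][]][]   [P ::= [ ]]

P=>[P]P=>[[P]P]P=>[[[P]P]P]P=>[[[[P]P]P]P]P=>[[[[[]]P]P]P]P=>[[[[[]][]]P]P]P=>[[[[[]][]][]]P]P=>[[[[[]][]][]][]]P=>[[[[[]][]][]][]][]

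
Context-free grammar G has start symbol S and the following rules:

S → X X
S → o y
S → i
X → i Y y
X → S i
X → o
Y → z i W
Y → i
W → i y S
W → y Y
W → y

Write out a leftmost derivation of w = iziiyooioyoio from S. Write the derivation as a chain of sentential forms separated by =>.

S => XX   [S → X X]
XX => SiX   [X → S i]
SiX => XXiX   [S → X X]
XXiX => iYyXiX   [X → i Y y]
iYyXiX => iziWyXiX   [Y → z i W]
iziWyXiX => iziiySyXiX   [W → i y S]
iziiySyXiX => iziiyXXyXiX   [S → X X]
iziiyXXyXiX => iziiySiXyXiX   [X → S i]
iziiySiXyXiX => iziiyXXiXyXiX   [S → X X]
iziiyXXiXyXiX => iziiyoXiXyXiX   [X → o]
iziiyoXiXyXiX => iziiyooiXyXiX   [X → o]
iziiyooiXyXiX => iziiyooioyXiX   [X → o]
iziiyooioyXiX => iziiyooioyoiX   [X → o]
iziiyooioyoiX => iziiyooioyoio   [X → o]

S=>XX=>SiX=>XXiX=>iYyXiX=>iziWyXiX=>iziiySyXiX=>iziiyXXyXiX=>iziiySiXyXiX=>iziiyXXiXyXiX=>iziiyoXiXyXiX=>iziiyooiXyXiX=>iziiyooioyXiX=>iziiyooioyoiX=>iziiyooioyoio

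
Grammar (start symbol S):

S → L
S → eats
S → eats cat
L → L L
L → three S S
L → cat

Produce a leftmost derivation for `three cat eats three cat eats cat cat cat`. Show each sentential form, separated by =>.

S => L => L L => L L L => three S S L L => three L S L L => three cat S L L => three cat eats L L => three cat eats L L L => three cat eats three S S L L => three cat eats three L S L L => three cat eats three cat S L L => three cat eats three cat eats cat L L => three cat eats three cat eats cat cat L => three cat eats three cat eats cat cat cat

S => L   [S → L]
L => L L   [L → L L]
L L => L L L   [L → L L]
L L L => three S S L L   [L → three S S]
three S S L L => three L S L L   [S → L]
three L S L L => three cat S L L   [L → cat]
three cat S L L => three cat eats L L   [S → eats]
three cat eats L L => three cat eats L L L   [L → L L]
three cat eats L L L => three cat eats three S S L L   [L → three S S]
three cat eats three S S L L => three cat eats three L S L L   [S → L]
three cat eats three L S L L => three cat eats three cat S L L   [L → cat]
three cat eats three cat S L L => three cat eats three cat eats cat L L   [S → eats cat]
three cat eats three cat eats cat L L => three cat eats three cat eats cat cat L   [L → cat]
three cat eats three cat eats cat cat L => three cat eats three cat eats cat cat cat   [L → cat]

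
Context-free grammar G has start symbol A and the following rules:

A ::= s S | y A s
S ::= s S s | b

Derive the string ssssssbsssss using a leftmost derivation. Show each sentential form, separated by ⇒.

A ⇒ sS ⇒ ssSs ⇒ sssSss ⇒ ssssSsss ⇒ sssssSssss ⇒ ssssssSsssss ⇒ ssssssbsssss

A ⇒ sS   [A ::= s S]
sS ⇒ ssSs   [S ::= s S s]
ssSs ⇒ sssSss   [S ::= s S s]
sssSss ⇒ ssssSsss   [S ::= s S s]
ssssSsss ⇒ sssssSssss   [S ::= s S s]
sssssSssss ⇒ ssssssSsssss   [S ::= s S s]
ssssssSsssss ⇒ ssssssbsssss   [S ::= b]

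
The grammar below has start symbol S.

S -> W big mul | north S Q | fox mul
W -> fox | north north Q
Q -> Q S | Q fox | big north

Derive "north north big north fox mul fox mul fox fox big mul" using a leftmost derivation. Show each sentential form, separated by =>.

S => W big mul => north north Q big mul => north north Q fox big mul => north north Q fox fox big mul => north north Q S fox fox big mul => north north Q S S fox fox big mul => north north big north S S fox fox big mul => north north big north fox mul S fox fox big mul => north north big north fox mul fox mul fox fox big mul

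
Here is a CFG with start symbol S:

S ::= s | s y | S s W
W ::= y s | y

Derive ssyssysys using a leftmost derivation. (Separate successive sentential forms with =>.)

S=>SsW=>SsWsW=>SsWsWsW=>ssWsWsW=>ssyssWsW=>ssyssysW=>ssyssysys

S => SsW   [S ::= S s W]
SsW => SsWsW   [S ::= S s W]
SsWsW => SsWsWsW   [S ::= S s W]
SsWsWsW => ssWsWsW   [S ::= s]
ssWsWsW => ssyssWsW   [W ::= y s]
ssyssWsW => ssyssysW   [W ::= y]
ssyssysW => ssyssysys   [W ::= y s]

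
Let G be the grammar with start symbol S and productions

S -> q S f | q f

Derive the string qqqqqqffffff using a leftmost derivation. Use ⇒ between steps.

S ⇒ qSf ⇒ qqSff ⇒ qqqSfff ⇒ qqqqSffff ⇒ qqqqqSfffff ⇒ qqqqqqffffff

S ⇒ qSf   [S -> q S f]
qSf ⇒ qqSff   [S -> q S f]
qqSff ⇒ qqqSfff   [S -> q S f]
qqqSfff ⇒ qqqqSffff   [S -> q S f]
qqqqSffff ⇒ qqqqqSfffff   [S -> q S f]
qqqqqSfffff ⇒ qqqqqqffffff   [S -> q f]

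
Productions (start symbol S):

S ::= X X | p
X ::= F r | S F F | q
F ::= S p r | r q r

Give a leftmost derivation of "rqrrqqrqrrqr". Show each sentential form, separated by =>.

S => XX   [S ::= X X]
XX => FrX   [X ::= F r]
FrX => rqrrX   [F ::= r q r]
rqrrX => rqrrSFF   [X ::= S F F]
rqrrSFF => rqrrXXFF   [S ::= X X]
rqrrXXFF => rqrrqXFF   [X ::= q]
rqrrqXFF => rqrrqqFF   [X ::= q]
rqrrqqFF => rqrrqqrqrF   [F ::= r q r]
rqrrqqrqrF => rqrrqqrqrrqr   [F ::= r q r]

S=>XX=>FrX=>rqrrX=>rqrrSFF=>rqrrXXFF=>rqrrqXFF=>rqrrqqFF=>rqrrqqrqrF=>rqrrqqrqrrqr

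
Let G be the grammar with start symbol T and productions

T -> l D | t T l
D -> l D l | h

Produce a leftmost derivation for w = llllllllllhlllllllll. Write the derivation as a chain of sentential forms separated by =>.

T => lD => llDl => lllDll => llllDlll => lllllDllll => llllllDlllll => lllllllDllllll => llllllllDlllllll => lllllllllDllllllll => llllllllllDlllllllll => llllllllllhlllllllll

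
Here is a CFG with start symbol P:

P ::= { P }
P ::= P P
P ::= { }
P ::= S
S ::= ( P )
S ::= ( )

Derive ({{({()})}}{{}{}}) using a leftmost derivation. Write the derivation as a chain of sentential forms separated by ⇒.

P ⇒ S ⇒ (P) ⇒ (PP) ⇒ ({P}P) ⇒ ({{P}}P) ⇒ ({{S}}P) ⇒ ({{(P)}}P) ⇒ ({{({P})}}P) ⇒ ({{({S})}}P) ⇒ ({{({()})}}P) ⇒ ({{({()})}}{P}) ⇒ ({{({()})}}{PP}) ⇒ ({{({()})}}{{}P}) ⇒ ({{({()})}}{{}{}})

P ⇒ S   [P ::= S]
S ⇒ (P)   [S ::= ( P )]
(P) ⇒ (PP)   [P ::= P P]
(PP) ⇒ ({P}P)   [P ::= { P }]
({P}P) ⇒ ({{P}}P)   [P ::= { P }]
({{P}}P) ⇒ ({{S}}P)   [P ::= S]
({{S}}P) ⇒ ({{(P)}}P)   [S ::= ( P )]
({{(P)}}P) ⇒ ({{({P})}}P)   [P ::= { P }]
({{({P})}}P) ⇒ ({{({S})}}P)   [P ::= S]
({{({S})}}P) ⇒ ({{({()})}}P)   [S ::= ( )]
({{({()})}}P) ⇒ ({{({()})}}{P})   [P ::= { P }]
({{({()})}}{P}) ⇒ ({{({()})}}{PP})   [P ::= P P]
({{({()})}}{PP}) ⇒ ({{({()})}}{{}P})   [P ::= { }]
({{({()})}}{{}P}) ⇒ ({{({()})}}{{}{}})   [P ::= { }]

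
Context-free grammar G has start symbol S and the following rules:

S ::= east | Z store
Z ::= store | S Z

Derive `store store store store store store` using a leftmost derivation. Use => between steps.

S => Z store   [S ::= Z store]
Z store => S Z store   [Z ::= S Z]
S Z store => Z store Z store   [S ::= Z store]
Z store Z store => store store Z store   [Z ::= store]
store store Z store => store store S Z store   [Z ::= S Z]
store store S Z store => store store Z store Z store   [S ::= Z store]
store store Z store Z store => store store store store Z store   [Z ::= store]
store store store store Z store => store store store store store store   [Z ::= store]

S => Z store => S Z store => Z store Z store => store store Z store => store store S Z store => store store Z store Z store => store store store store Z store => store store store store store store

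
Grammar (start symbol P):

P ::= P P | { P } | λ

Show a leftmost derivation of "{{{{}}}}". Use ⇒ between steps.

P ⇒ {P} ⇒ {PP} ⇒ {{P}P} ⇒ {{{P}}P} ⇒ {{{{P}}}P} ⇒ {{{{}}}P} ⇒ {{{{}}}}

P ⇒ {P}   [P ::= { P }]
{P} ⇒ {PP}   [P ::= P P]
{PP} ⇒ {{P}P}   [P ::= { P }]
{{P}P} ⇒ {{{P}}P}   [P ::= { P }]
{{{P}}P} ⇒ {{{{P}}}P}   [P ::= { P }]
{{{{P}}}P} ⇒ {{{{}}}P}   [P ::= λ]
{{{{}}}P} ⇒ {{{{}}}}   [P ::= λ]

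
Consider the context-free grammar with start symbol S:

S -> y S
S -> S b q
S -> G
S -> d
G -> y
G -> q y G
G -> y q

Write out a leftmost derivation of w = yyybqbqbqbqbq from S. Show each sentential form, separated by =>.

S => yS   [S -> y S]
yS => ySbq   [S -> S b q]
ySbq => yySbq   [S -> y S]
yySbq => yySbqbq   [S -> S b q]
yySbqbq => yySbqbqbq   [S -> S b q]
yySbqbqbq => yySbqbqbqbq   [S -> S b q]
yySbqbqbqbq => yySbqbqbqbqbq   [S -> S b q]
yySbqbqbqbqbq => yyGbqbqbqbqbq   [S -> G]
yyGbqbqbqbqbq => yyybqbqbqbqbq   [G -> y]

S => yS => ySbq => yySbq => yySbqbq => yySbqbqbq => yySbqbqbqbq => yySbqbqbqbqbq => yyGbqbqbqbqbq => yyybqbqbqbqbq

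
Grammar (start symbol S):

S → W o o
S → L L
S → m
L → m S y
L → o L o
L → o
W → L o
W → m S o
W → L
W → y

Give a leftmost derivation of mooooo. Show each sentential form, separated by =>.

S => Woo => mSooo => mLLooo => moLooo => mooooo

S => Woo   [S → W o o]
Woo => mSooo   [W → m S o]
mSooo => mLLooo   [S → L L]
mLLooo => moLooo   [L → o]
moLooo => mooooo   [L → o]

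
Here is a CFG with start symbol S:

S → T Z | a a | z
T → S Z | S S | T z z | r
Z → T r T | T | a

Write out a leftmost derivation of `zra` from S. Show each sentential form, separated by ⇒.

S⇒TZ⇒SZZ⇒zZZ⇒zTZ⇒zrZ⇒zra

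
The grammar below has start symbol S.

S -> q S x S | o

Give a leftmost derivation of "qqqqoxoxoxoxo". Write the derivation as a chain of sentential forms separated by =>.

S=>qSxS=>qqSxSxS=>qqqSxSxSxS=>qqqqSxSxSxSxS=>qqqqoxSxSxSxS=>qqqqoxoxSxSxS=>qqqqoxoxoxSxS=>qqqqoxoxoxoxS=>qqqqoxoxoxoxo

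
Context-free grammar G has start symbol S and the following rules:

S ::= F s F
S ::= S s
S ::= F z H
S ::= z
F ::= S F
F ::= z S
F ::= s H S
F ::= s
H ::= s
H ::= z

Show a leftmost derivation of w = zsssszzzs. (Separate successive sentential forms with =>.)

S => FzH   [S ::= F z H]
FzH => zSzH   [F ::= z S]
zSzH => zFzHzH   [S ::= F z H]
zFzHzH => zSFzHzH   [F ::= S F]
zSFzHzH => zFsFFzHzH   [S ::= F s F]
zFsFFzHzH => zssFFzHzH   [F ::= s]
zssFFzHzH => zsssFzHzH   [F ::= s]
zsssFzHzH => zsssszHzH   [F ::= s]
zsssszHzH => zsssszzzH   [H ::= z]
zsssszzzH => zsssszzzs   [H ::= s]

S => FzH => zSzH => zFzHzH => zSFzHzH => zFsFFzHzH => zssFFzHzH => zsssFzHzH => zsssszHzH => zsssszzzH => zsssszzzs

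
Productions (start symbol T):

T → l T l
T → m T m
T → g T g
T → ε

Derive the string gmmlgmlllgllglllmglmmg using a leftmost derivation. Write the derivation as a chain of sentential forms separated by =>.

T=>gTg=>gmTmg=>gmmTmmg=>gmmlTlmmg=>gmmlgTglmmg=>gmmlgmTmglmmg=>gmmlgmlTlmglmmg=>gmmlgmllTllmglmmg=>gmmlgmlllTlllmglmmg=>gmmlgmlllgTglllmglmmg=>gmmlgmlllglTlglllmglmmg=>gmmlgmlllgllglllmglmmg

T => gTg   [T → g T g]
gTg => gmTmg   [T → m T m]
gmTmg => gmmTmmg   [T → m T m]
gmmTmmg => gmmlTlmmg   [T → l T l]
gmmlTlmmg => gmmlgTglmmg   [T → g T g]
gmmlgTglmmg => gmmlgmTmglmmg   [T → m T m]
gmmlgmTmglmmg => gmmlgmlTlmglmmg   [T → l T l]
gmmlgmlTlmglmmg => gmmlgmllTllmglmmg   [T → l T l]
gmmlgmllTllmglmmg => gmmlgmlllTlllmglmmg   [T → l T l]
gmmlgmlllTlllmglmmg => gmmlgmlllgTglllmglmmg   [T → g T g]
gmmlgmlllgTglllmglmmg => gmmlgmlllglTlglllmglmmg   [T → l T l]
gmmlgmlllglTlglllmglmmg => gmmlgmlllgllglllmglmmg   [T → ε]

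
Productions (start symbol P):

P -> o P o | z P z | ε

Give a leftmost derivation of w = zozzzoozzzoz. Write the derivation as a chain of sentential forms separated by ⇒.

P ⇒ zPz   [P -> z P z]
zPz ⇒ zoPoz   [P -> o P o]
zoPoz ⇒ zozPzoz   [P -> z P z]
zozPzoz ⇒ zozzPzzoz   [P -> z P z]
zozzPzzoz ⇒ zozzzPzzzoz   [P -> z P z]
zozzzPzzzoz ⇒ zozzzoPozzzoz   [P -> o P o]
zozzzoPozzzoz ⇒ zozzzoozzzoz   [P -> ε]

P⇒zPz⇒zoPoz⇒zozPzoz⇒zozzPzzoz⇒zozzzPzzzoz⇒zozzzoPozzzoz⇒zozzzoozzzoz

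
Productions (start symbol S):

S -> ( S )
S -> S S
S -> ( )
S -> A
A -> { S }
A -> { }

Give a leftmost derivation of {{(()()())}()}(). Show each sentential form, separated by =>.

S => SS   [S -> S S]
SS => AS   [S -> A]
AS => {S}S   [A -> { S }]
{S}S => {SS}S   [S -> S S]
{SS}S => {AS}S   [S -> A]
{AS}S => {{S}S}S   [A -> { S }]
{{S}S}S => {{(S)}S}S   [S -> ( S )]
{{(S)}S}S => {{(SS)}S}S   [S -> S S]
{{(SS)}S}S => {{(SSS)}S}S   [S -> S S]
{{(SSS)}S}S => {{(()SS)}S}S   [S -> ( )]
{{(()SS)}S}S => {{(()()S)}S}S   [S -> ( )]
{{(()()S)}S}S => {{(()()())}S}S   [S -> ( )]
{{(()()())}S}S => {{(()()())}()}S   [S -> ( )]
{{(()()())}()}S => {{(()()())}()}()   [S -> ( )]

S => SS => AS => {S}S => {SS}S => {AS}S => {{S}S}S => {{(S)}S}S => {{(SS)}S}S => {{(SSS)}S}S => {{(()SS)}S}S => {{(()()S)}S}S => {{(()()())}S}S => {{(()()())}()}S => {{(()()())}()}()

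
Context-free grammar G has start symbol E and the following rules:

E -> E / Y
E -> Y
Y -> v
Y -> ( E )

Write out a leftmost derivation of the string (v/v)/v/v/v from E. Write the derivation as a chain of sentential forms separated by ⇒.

E ⇒ E/Y   [E -> E / Y]
E/Y ⇒ E/Y/Y   [E -> E / Y]
E/Y/Y ⇒ E/Y/Y/Y   [E -> E / Y]
E/Y/Y/Y ⇒ Y/Y/Y/Y   [E -> Y]
Y/Y/Y/Y ⇒ (E)/Y/Y/Y   [Y -> ( E )]
(E)/Y/Y/Y ⇒ (E/Y)/Y/Y/Y   [E -> E / Y]
(E/Y)/Y/Y/Y ⇒ (Y/Y)/Y/Y/Y   [E -> Y]
(Y/Y)/Y/Y/Y ⇒ (v/Y)/Y/Y/Y   [Y -> v]
(v/Y)/Y/Y/Y ⇒ (v/v)/Y/Y/Y   [Y -> v]
(v/v)/Y/Y/Y ⇒ (v/v)/v/Y/Y   [Y -> v]
(v/v)/v/Y/Y ⇒ (v/v)/v/v/Y   [Y -> v]
(v/v)/v/v/Y ⇒ (v/v)/v/v/v   [Y -> v]

E ⇒ E/Y ⇒ E/Y/Y ⇒ E/Y/Y/Y ⇒ Y/Y/Y/Y ⇒ (E)/Y/Y/Y ⇒ (E/Y)/Y/Y/Y ⇒ (Y/Y)/Y/Y/Y ⇒ (v/Y)/Y/Y/Y ⇒ (v/v)/Y/Y/Y ⇒ (v/v)/v/Y/Y ⇒ (v/v)/v/v/Y ⇒ (v/v)/v/v/v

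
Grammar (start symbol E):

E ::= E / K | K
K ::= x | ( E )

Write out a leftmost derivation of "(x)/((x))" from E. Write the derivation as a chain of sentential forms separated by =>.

E => E/K => K/K => (E)/K => (K)/K => (x)/K => (x)/(E) => (x)/(K) => (x)/((E)) => (x)/((K)) => (x)/((x))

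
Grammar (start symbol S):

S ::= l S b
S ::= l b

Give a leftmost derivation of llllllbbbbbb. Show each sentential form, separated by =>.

S => lSb => llSbb => lllSbbb => llllSbbbb => lllllSbbbbb => llllllbbbbbb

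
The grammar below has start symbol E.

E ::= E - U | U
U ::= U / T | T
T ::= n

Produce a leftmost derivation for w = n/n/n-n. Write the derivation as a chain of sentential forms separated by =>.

E => E-U   [E ::= E - U]
E-U => U-U   [E ::= U]
U-U => U/T-U   [U ::= U / T]
U/T-U => U/T/T-U   [U ::= U / T]
U/T/T-U => T/T/T-U   [U ::= T]
T/T/T-U => n/T/T-U   [T ::= n]
n/T/T-U => n/n/T-U   [T ::= n]
n/n/T-U => n/n/n-U   [T ::= n]
n/n/n-U => n/n/n-T   [U ::= T]
n/n/n-T => n/n/n-n   [T ::= n]

E=>E-U=>U-U=>U/T-U=>U/T/T-U=>T/T/T-U=>n/T/T-U=>n/n/T-U=>n/n/n-U=>n/n/n-T=>n/n/n-n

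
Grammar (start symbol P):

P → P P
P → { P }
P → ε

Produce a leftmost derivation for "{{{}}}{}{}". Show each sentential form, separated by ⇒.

P ⇒ PP ⇒ {P}P ⇒ {{P}}P ⇒ {{{P}}}P ⇒ {{{}}}P ⇒ {{{}}}PP ⇒ {{{}}}{P}P ⇒ {{{}}}{}P ⇒ {{{}}}{}{P} ⇒ {{{}}}{}{}

P ⇒ PP   [P → P P]
PP ⇒ {P}P   [P → { P }]
{P}P ⇒ {{P}}P   [P → { P }]
{{P}}P ⇒ {{{P}}}P   [P → { P }]
{{{P}}}P ⇒ {{{}}}P   [P → ε]
{{{}}}P ⇒ {{{}}}PP   [P → P P]
{{{}}}PP ⇒ {{{}}}{P}P   [P → { P }]
{{{}}}{P}P ⇒ {{{}}}{}P   [P → ε]
{{{}}}{}P ⇒ {{{}}}{}{P}   [P → { P }]
{{{}}}{}{P} ⇒ {{{}}}{}{}   [P → ε]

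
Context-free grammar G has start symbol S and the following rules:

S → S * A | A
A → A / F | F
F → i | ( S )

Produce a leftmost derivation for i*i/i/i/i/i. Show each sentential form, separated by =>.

S=>S*A=>A*A=>F*A=>i*A=>i*A/F=>i*A/F/F=>i*A/F/F/F=>i*A/F/F/F/F=>i*F/F/F/F/F=>i*i/F/F/F/F=>i*i/i/F/F/F=>i*i/i/i/F/F=>i*i/i/i/i/F=>i*i/i/i/i/i

S => S*A   [S → S * A]
S*A => A*A   [S → A]
A*A => F*A   [A → F]
F*A => i*A   [F → i]
i*A => i*A/F   [A → A / F]
i*A/F => i*A/F/F   [A → A / F]
i*A/F/F => i*A/F/F/F   [A → A / F]
i*A/F/F/F => i*A/F/F/F/F   [A → A / F]
i*A/F/F/F/F => i*F/F/F/F/F   [A → F]
i*F/F/F/F/F => i*i/F/F/F/F   [F → i]
i*i/F/F/F/F => i*i/i/F/F/F   [F → i]
i*i/i/F/F/F => i*i/i/i/F/F   [F → i]
i*i/i/i/F/F => i*i/i/i/i/F   [F → i]
i*i/i/i/i/F => i*i/i/i/i/i   [F → i]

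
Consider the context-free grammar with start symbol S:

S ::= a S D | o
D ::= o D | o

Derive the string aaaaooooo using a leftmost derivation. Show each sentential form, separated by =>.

S => aSD => aaSDD => aaaSDDD => aaaaSDDDD => aaaaoDDDD => aaaaooDDD => aaaaoooDD => aaaaooooD => aaaaooooo

S => aSD   [S ::= a S D]
aSD => aaSDD   [S ::= a S D]
aaSDD => aaaSDDD   [S ::= a S D]
aaaSDDD => aaaaSDDDD   [S ::= a S D]
aaaaSDDDD => aaaaoDDDD   [S ::= o]
aaaaoDDDD => aaaaooDDD   [D ::= o]
aaaaooDDD => aaaaoooDD   [D ::= o]
aaaaoooDD => aaaaooooD   [D ::= o]
aaaaooooD => aaaaooooo   [D ::= o]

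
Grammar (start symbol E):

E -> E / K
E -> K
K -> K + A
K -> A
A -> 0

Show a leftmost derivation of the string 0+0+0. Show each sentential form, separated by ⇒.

E ⇒ K ⇒ K+A ⇒ K+A+A ⇒ A+A+A ⇒ 0+A+A ⇒ 0+0+A ⇒ 0+0+0

E ⇒ K   [E -> K]
K ⇒ K+A   [K -> K + A]
K+A ⇒ K+A+A   [K -> K + A]
K+A+A ⇒ A+A+A   [K -> A]
A+A+A ⇒ 0+A+A   [A -> 0]
0+A+A ⇒ 0+0+A   [A -> 0]
0+0+A ⇒ 0+0+0   [A -> 0]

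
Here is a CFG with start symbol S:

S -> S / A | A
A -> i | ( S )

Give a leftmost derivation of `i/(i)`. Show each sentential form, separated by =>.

S => S/A => A/A => i/A => i/(S) => i/(A) => i/(i)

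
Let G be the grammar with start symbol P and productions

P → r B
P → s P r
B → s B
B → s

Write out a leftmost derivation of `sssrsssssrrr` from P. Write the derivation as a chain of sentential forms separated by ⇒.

P ⇒ sPr ⇒ ssPrr ⇒ sssPrrr ⇒ sssrBrrr ⇒ sssrsBrrr ⇒ sssrssBrrr ⇒ sssrsssBrrr ⇒ sssrssssBrrr ⇒ sssrsssssrrr

P ⇒ sPr   [P → s P r]
sPr ⇒ ssPrr   [P → s P r]
ssPrr ⇒ sssPrrr   [P → s P r]
sssPrrr ⇒ sssrBrrr   [P → r B]
sssrBrrr ⇒ sssrsBrrr   [B → s B]
sssrsBrrr ⇒ sssrssBrrr   [B → s B]
sssrssBrrr ⇒ sssrsssBrrr   [B → s B]
sssrsssBrrr ⇒ sssrssssBrrr   [B → s B]
sssrssssBrrr ⇒ sssrsssssrrr   [B → s]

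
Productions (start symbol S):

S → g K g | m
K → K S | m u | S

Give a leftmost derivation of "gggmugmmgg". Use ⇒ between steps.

S ⇒ gKg   [S → g K g]
gKg ⇒ gSg   [K → S]
gSg ⇒ ggKgg   [S → g K g]
ggKgg ⇒ ggKSgg   [K → K S]
ggKSgg ⇒ ggKSSgg   [K → K S]
ggKSSgg ⇒ ggSSSgg   [K → S]
ggSSSgg ⇒ gggKgSSgg   [S → g K g]
gggKgSSgg ⇒ gggmugSSgg   [K → m u]
gggmugSSgg ⇒ gggmugmSgg   [S → m]
gggmugmSgg ⇒ gggmugmmgg   [S → m]

S ⇒ gKg ⇒ gSg ⇒ ggKgg ⇒ ggKSgg ⇒ ggKSSgg ⇒ ggSSSgg ⇒ gggKgSSgg ⇒ gggmugSSgg ⇒ gggmugmSgg ⇒ gggmugmmgg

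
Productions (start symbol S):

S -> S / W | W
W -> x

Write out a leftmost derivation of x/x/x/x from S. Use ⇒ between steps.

S ⇒ S/W ⇒ S/W/W ⇒ S/W/W/W ⇒ W/W/W/W ⇒ x/W/W/W ⇒ x/x/W/W ⇒ x/x/x/W ⇒ x/x/x/x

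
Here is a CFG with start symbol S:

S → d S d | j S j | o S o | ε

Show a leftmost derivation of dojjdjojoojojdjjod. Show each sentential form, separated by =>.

S => dSd => doSod => dojSjod => dojjSjjod => dojjdSdjjod => dojjdjSjdjjod => dojjdjoSojdjjod => dojjdjojSjojdjjod => dojjdjojoSojojdjjod => dojjdjojoojojdjjod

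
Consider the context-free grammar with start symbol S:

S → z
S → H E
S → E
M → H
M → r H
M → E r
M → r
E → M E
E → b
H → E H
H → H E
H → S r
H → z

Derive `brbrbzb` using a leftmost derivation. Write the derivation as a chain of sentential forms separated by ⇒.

S ⇒ HE ⇒ EHE ⇒ MEHE ⇒ ErEHE ⇒ brEHE ⇒ brMEHE ⇒ brErEHE ⇒ brbrEHE ⇒ brbrbHE ⇒ brbrbzE ⇒ brbrbzb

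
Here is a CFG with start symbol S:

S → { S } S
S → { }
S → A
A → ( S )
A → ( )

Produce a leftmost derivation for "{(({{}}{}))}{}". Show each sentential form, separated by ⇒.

S ⇒ {S}S   [S → { S } S]
{S}S ⇒ {A}S   [S → A]
{A}S ⇒ {(S)}S   [A → ( S )]
{(S)}S ⇒ {(A)}S   [S → A]
{(A)}S ⇒ {((S))}S   [A → ( S )]
{((S))}S ⇒ {(({S}S))}S   [S → { S } S]
{(({S}S))}S ⇒ {(({{}}S))}S   [S → { }]
{(({{}}S))}S ⇒ {(({{}}{}))}S   [S → { }]
{(({{}}{}))}S ⇒ {(({{}}{}))}{}   [S → { }]

S⇒{S}S⇒{A}S⇒{(S)}S⇒{(A)}S⇒{((S))}S⇒{(({S}S))}S⇒{(({{}}S))}S⇒{(({{}}{}))}S⇒{(({{}}{}))}{}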